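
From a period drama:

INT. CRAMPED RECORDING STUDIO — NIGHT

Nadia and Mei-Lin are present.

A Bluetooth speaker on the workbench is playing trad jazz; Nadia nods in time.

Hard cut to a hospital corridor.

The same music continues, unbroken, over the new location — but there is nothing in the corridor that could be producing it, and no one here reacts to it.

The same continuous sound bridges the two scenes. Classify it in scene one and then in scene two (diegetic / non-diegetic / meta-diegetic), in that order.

Scene one: a Bluetooth speaker is an on-screen source and Nadia reacts to it → diegetic.
Scene two: there is no source in the corridor and no one hears it — it's now underscore → non-diegetic.

diegetic, non-diegetic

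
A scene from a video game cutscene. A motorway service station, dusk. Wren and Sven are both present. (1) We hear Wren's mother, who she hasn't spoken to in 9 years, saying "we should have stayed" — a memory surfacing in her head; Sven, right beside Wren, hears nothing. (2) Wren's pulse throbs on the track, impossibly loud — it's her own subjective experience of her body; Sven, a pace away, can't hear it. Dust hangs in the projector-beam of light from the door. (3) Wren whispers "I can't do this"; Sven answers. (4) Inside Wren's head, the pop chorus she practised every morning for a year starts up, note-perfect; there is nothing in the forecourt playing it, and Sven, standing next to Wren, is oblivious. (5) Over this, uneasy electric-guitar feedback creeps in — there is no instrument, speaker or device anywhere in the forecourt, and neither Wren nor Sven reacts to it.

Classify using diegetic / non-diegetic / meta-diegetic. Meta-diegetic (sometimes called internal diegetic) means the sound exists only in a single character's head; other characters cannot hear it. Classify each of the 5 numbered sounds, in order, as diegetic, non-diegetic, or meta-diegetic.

Sound (1): the voice is a memory playing only inside Wren's mind; Sven can't hear it, so meta-diegetic.
(2) is meta-diegetic: it's Wren's internal bodily sensation rendered as sound; only Wren 'hears' it.
(3) on-screen dialogue — Wren speaks and Sven is there to hear → diegetic.
Sound (4): remembered music, private to Wren — Sven is oblivious because it isn't in the room, so meta-diegetic.
Sound (5): nothing in the forecourt produces it and the characters don't hear it — pure soundtrack, so non-diegetic.

meta-diegetic, meta-diegetic, diegetic, meta-diegetic, non-diegetic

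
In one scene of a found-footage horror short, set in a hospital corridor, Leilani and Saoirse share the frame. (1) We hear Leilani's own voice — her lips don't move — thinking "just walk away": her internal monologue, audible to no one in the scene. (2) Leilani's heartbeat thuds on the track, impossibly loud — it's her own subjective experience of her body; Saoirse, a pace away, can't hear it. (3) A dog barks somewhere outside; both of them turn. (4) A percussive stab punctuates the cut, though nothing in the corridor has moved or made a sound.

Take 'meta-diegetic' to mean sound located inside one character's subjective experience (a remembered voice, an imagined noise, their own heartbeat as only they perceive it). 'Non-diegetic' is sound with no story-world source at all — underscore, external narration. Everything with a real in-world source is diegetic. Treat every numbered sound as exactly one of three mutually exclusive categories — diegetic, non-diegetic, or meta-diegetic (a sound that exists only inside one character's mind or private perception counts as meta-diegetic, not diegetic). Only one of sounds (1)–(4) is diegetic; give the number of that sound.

(1) is meta-diegetic: Leilani's thought-voice: a private mental sound no other character can hear.
(2) point-of-audition from inside Leilani's body; not a sound in the room → meta-diegetic.
(3) a dog is a real object/event in the scene's world → diegetic.
(4) is non-diegetic: an editorial stinger — it belongs to the cut, not the story world.
Only (3) is diegetic.

3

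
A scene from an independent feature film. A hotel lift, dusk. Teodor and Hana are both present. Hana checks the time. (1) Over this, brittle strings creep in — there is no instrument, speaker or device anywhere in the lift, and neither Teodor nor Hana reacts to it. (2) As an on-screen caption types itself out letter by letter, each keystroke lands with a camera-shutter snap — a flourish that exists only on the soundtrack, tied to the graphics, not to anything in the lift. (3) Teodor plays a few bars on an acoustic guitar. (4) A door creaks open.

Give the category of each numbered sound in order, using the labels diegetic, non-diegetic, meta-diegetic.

(1) is non-diegetic: score with no on-screen or off-screen source; it exists for the audience alone.
Sound (2): sound married to a title/caption — outside the diegesis by definition, so non-diegetic.
Sound (3): the instrument and the performer are both in the scene, so diegetic.
(4) is diegetic: the sound comes from a door physically present in the location.

non-diegetic, non-diegetic, diegetic, diegetic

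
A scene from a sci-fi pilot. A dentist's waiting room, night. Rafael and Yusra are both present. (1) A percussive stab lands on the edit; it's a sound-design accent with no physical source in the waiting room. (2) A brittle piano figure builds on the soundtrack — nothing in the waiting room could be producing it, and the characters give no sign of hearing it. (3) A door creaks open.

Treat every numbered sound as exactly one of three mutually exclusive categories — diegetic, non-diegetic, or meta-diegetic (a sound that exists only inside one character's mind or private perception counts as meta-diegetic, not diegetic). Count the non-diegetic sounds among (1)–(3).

2

(1) is non-diegetic: nothing in the scene produces it; it's an accent added for the audience.
(2) is non-diegetic: score with no on-screen or off-screen source; it exists for the audience alone.
(3) a door is a real object/event in the scene's world → diegetic.
So 2 of the 3 are non-diegetic: (1), (2).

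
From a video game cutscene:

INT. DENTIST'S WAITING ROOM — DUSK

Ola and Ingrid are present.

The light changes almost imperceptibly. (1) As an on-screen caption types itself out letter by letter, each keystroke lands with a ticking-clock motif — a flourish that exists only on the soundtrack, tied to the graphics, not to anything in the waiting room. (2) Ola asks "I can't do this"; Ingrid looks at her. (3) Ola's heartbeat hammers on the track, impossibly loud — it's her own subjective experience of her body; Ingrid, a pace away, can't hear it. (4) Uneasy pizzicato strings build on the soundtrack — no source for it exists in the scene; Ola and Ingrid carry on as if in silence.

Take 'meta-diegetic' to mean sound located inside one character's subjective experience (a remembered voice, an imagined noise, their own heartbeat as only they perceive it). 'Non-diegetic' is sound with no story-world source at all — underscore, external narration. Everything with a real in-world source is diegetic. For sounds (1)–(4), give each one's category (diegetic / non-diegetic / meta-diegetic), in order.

non-diegetic, diegetic, meta-diegetic, non-diegetic

(1) it accompanies on-screen graphics, not anything inside the story world → non-diegetic.
(2) on-screen dialogue — Ola speaks and Ingrid is there to hear → diegetic.
(3) a subjective body sound — Ola's private perception, inaudible to Ingrid → meta-diegetic.
(4) score with no on-screen or off-screen source; it exists for the audience alone → non-diegetic.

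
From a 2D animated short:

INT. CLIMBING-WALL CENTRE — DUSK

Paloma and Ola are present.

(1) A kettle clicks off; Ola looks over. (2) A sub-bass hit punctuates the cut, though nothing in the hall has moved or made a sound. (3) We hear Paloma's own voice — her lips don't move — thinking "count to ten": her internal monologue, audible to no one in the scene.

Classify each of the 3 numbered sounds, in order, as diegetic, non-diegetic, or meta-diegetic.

diegetic, non-diegetic, meta-diegetic

(1) is diegetic: an in-world source (a kettle); characters could hear it.
Sound (2): it's a sound-design accent with no in-world source; no one in the scene can hear it, so non-diegetic.
(3) it's Paloma's unspoken thought, heard only by the audience via her subjectivity → meta-diegetic.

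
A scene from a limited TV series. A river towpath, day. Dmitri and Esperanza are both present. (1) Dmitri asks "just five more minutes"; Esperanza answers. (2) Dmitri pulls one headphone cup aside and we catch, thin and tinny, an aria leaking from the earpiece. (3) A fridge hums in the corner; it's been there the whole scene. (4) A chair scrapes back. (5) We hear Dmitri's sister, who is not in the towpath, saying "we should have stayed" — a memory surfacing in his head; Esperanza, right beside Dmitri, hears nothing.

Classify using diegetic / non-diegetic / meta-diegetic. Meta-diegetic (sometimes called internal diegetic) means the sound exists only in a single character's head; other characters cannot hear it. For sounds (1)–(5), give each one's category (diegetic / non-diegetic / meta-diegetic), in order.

(1) Dmitri is a character speaking aloud in the scene → diegetic.
Sound (2): the headphones are an on-screen source, so diegetic.
(3) is diegetic: a fridge is part of the location's real environment.
(4) the sound comes from a chair physically present in the location → diegetic.
(5) is meta-diegetic: a remembered line, private to Dmitri — not present in the room, not audible to Esperanza.

diegetic, diegetic, diegetic, diegetic, meta-diegetic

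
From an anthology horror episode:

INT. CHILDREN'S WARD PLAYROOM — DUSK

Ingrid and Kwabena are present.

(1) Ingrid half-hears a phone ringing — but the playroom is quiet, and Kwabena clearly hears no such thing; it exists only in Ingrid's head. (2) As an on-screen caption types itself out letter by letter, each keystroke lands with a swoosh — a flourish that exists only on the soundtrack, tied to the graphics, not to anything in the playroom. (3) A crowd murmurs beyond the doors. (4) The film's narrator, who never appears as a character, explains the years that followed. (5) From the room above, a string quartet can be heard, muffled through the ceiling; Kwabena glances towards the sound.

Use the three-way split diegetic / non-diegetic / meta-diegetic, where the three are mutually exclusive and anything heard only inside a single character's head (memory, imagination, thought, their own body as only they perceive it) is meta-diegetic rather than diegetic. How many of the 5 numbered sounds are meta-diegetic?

(1) Ingrid alone 'hears' it — an imagined sound, not present in the space → meta-diegetic.
Sound (2): sound married to a title/caption — outside the diegesis by definition, so non-diegetic.
Sound (3): ambient/room sound belonging to the story's physical space, so diegetic.
(4) commentary laid over the scene from outside the fiction → non-diegetic.
(5) the music has an off-screen but real-world source and a character hears it → diegetic.
Meta-diegetic: (1) — that's 1.

1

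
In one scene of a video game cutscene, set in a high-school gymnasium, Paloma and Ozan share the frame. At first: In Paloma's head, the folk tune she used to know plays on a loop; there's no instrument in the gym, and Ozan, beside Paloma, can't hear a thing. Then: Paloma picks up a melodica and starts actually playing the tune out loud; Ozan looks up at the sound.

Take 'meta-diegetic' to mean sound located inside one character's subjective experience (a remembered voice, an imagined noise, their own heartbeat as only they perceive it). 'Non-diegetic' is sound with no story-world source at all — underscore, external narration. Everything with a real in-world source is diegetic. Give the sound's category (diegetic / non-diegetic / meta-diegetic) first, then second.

meta-diegetic, diegetic

First: the tune exists only as Paloma's private memory; Ozan can't hear it → meta-diegetic.
Second: Paloma is now producing it live on a melodica, in the room, and Ozan hears it → diegetic.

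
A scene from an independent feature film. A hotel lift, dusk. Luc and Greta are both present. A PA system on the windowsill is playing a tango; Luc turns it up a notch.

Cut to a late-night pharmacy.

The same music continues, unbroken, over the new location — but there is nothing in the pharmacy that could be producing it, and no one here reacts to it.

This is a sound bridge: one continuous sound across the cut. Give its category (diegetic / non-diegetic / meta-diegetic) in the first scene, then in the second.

Scene one: a PA system is an on-screen source and Luc reacts to it → diegetic.
Scene two: there is no source in the pharmacy and no one hears it — it's now underscore → non-diegetic.

diegetic, non-diegetic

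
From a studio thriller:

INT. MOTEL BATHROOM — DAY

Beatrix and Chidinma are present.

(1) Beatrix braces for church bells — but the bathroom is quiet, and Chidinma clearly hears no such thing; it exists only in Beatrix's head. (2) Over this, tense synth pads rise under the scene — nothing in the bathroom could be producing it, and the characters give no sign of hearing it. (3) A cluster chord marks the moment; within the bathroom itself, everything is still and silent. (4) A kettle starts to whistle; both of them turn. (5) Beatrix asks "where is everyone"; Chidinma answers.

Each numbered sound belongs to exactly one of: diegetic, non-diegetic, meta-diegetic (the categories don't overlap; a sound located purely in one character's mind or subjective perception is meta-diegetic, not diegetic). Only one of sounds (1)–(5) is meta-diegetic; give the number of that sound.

1

(1) Beatrix alone 'hears' it — an imagined sound, not present in the space → meta-diegetic.
Sound (2): nothing in the bathroom produces it and the characters don't hear it — pure soundtrack, so non-diegetic.
(3) is non-diegetic: it's a sound-design accent with no in-world source; no one in the scene can hear it.
(4) the sound comes from a kettle physically present in the location → diegetic.
Sound (5): Beatrix is a character speaking aloud in the scene, so diegetic.
Only (1) is meta-diegetic.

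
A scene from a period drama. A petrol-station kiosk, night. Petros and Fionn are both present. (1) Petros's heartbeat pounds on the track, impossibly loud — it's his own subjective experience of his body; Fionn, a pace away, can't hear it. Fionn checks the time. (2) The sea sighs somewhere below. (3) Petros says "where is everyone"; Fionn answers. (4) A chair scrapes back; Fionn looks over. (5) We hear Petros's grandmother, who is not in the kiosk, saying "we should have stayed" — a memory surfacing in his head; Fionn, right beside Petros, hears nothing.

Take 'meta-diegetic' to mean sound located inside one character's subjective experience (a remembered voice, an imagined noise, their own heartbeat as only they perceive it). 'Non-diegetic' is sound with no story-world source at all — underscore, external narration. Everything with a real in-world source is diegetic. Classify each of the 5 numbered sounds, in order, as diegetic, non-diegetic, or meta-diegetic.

Sound (1): point-of-audition from inside Petros's body; not a sound in the room, so meta-diegetic.
(2) is diegetic: the sea is part of the location's real environment.
(3) Petros is a character speaking aloud in the scene → diegetic.
(4) is diegetic: a chair is a real object/event in the scene's world.
(5) the voice is a memory playing only inside Petros's mind; Fionn can't hear it → meta-diegetic.

meta-diegetic, diegetic, diegetic, diegetic, meta-diegetic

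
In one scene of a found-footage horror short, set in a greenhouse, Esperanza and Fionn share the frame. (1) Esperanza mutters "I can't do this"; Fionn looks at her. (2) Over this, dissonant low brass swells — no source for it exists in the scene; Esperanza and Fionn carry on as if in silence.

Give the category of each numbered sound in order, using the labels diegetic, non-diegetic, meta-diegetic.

Sound (1): Esperanza is a character speaking aloud in the scene, so diegetic.
(2) it has no source in the story world and no character can hear it — it's underscore → non-diegetic.

diegetic, non-diegetic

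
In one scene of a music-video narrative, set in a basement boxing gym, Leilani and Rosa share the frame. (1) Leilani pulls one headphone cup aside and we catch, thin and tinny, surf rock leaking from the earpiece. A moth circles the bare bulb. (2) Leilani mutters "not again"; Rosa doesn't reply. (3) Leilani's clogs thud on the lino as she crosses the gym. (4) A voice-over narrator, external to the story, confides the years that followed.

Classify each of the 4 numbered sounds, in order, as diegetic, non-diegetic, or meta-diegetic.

Sound (1): the earpiece is a real device on Leilani's head — source music, so diegetic.
(2) on-screen dialogue — Leilani speaks and Rosa is there to hear → diegetic.
Sound (3): it's the physical sound of Leilani moving in the space, so diegetic.
(4) is non-diegetic: external voice-over — not a character, not heard by anyone in the scene.

diegetic, diegetic, diegetic, non-diegetic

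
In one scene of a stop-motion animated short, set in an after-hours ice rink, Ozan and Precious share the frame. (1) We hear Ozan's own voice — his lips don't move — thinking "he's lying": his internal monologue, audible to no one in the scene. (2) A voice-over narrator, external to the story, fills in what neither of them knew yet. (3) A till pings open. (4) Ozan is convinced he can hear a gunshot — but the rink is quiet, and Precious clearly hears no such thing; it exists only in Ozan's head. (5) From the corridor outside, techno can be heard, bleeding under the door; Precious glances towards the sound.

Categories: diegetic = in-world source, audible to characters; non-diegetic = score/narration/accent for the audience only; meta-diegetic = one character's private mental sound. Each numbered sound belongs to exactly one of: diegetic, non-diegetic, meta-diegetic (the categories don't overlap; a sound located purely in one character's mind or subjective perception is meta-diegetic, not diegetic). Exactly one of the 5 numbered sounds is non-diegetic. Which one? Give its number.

(1) is meta-diegetic: Ozan's thought-voice: a private mental sound no other character can hear.
(2) is non-diegetic: external voice-over — not a character, not heard by anyone in the scene.
(3) is diegetic: an in-world source (a till); characters could hear it.
Sound (4): the sound is imagined by Ozan; nothing in the story world is producing it and Precious can't hear it, so meta-diegetic.
Sound (5): the music has an off-screen but real-world source and a character hears it, so diegetic.
Only (2) is non-diegetic.

2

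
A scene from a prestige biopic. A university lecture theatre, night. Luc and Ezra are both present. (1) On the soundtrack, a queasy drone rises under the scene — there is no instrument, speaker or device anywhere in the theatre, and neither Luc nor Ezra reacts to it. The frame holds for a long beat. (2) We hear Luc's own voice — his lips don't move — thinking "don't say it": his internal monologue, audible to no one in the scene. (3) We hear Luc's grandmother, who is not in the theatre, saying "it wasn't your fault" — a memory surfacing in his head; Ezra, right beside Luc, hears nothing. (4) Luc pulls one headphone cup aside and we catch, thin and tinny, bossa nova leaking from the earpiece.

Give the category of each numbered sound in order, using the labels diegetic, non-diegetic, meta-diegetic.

Sound (1): it has no source in the story world and no character can hear it — it's underscore, so non-diegetic.
(2) is meta-diegetic: internal monologue — inside Luc's mind, not spoken into the scene.
(3) the voice is a memory playing only inside Luc's mind; Ezra can't hear it → meta-diegetic.
(4) the earpiece is a real device on Luc's head — source music → diegetic.

non-diegetic, meta-diegetic, meta-diegetic, diegetic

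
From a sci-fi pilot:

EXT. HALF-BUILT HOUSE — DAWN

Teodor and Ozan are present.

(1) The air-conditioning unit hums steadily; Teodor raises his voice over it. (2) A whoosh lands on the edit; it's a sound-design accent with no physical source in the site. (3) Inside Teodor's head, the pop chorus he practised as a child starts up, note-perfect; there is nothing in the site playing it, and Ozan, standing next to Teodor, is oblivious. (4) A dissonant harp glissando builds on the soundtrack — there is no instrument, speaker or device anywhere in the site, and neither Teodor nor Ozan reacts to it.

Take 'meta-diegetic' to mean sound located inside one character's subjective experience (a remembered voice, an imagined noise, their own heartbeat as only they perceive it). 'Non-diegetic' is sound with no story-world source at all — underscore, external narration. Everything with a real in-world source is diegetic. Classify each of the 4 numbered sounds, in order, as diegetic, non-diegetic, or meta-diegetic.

diegetic, non-diegetic, meta-diegetic, non-diegetic

Sound (1): the air-conditioning unit is part of the location's real environment, so diegetic.
(2) is non-diegetic: an editorial stinger — it belongs to the cut, not the story world.
Sound (3): it lives in Teodor's subjectivity, not in the site, so meta-diegetic.
(4) score with no on-screen or off-screen source; it exists for the audience alone → non-diegetic.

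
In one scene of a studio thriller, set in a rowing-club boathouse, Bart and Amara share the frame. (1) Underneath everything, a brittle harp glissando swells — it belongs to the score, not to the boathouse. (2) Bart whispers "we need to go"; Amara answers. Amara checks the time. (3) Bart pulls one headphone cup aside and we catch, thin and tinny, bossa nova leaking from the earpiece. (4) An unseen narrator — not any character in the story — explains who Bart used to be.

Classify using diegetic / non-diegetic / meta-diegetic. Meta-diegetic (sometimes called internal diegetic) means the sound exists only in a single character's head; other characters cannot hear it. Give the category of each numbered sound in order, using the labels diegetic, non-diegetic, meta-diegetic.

non-diegetic, diegetic, diegetic, non-diegetic

(1) nothing in the boathouse produces it and the characters don't hear it — pure soundtrack → non-diegetic.
(2) is diegetic: spoken by a character present in the story world.
(3) the earpiece is a real device on Bart's head — source music → diegetic.
Sound (4): external voice-over — not a character, not heard by anyone in the scene, so non-diegetic.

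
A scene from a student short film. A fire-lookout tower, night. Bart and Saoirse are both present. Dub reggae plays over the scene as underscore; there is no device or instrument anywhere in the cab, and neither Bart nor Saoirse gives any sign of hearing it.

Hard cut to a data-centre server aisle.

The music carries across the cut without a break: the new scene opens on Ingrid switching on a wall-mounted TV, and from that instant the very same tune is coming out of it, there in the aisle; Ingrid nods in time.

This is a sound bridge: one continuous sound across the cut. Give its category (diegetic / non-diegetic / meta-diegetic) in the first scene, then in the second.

non-diegetic, diegetic

Scene one: there's no in-world source anywhere and no character hears it — underscore for the audience only → non-diegetic.
Scene two: once Ingrid turns on a wall-mounted TV, the music has a real source in the story world and Ingrid reacts to it → diegetic.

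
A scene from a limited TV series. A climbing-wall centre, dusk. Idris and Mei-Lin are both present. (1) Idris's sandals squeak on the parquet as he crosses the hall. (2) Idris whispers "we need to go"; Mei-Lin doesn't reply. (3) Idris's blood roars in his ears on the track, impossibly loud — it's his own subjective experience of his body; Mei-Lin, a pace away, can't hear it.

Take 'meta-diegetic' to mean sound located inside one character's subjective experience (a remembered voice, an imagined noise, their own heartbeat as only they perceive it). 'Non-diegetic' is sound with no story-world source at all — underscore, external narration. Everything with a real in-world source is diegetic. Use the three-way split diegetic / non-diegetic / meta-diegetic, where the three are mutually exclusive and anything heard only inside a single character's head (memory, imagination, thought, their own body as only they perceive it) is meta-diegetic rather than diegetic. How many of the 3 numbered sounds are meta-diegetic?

1

Sound (1): a character's body making contact with the set — an in-world sound, so diegetic.
Sound (2): Idris is a character speaking aloud in the scene, so diegetic.
(3) point-of-audition from inside Idris's body; not a sound in the room → meta-diegetic.
So 1 of the 3 is meta-diegetic: (3).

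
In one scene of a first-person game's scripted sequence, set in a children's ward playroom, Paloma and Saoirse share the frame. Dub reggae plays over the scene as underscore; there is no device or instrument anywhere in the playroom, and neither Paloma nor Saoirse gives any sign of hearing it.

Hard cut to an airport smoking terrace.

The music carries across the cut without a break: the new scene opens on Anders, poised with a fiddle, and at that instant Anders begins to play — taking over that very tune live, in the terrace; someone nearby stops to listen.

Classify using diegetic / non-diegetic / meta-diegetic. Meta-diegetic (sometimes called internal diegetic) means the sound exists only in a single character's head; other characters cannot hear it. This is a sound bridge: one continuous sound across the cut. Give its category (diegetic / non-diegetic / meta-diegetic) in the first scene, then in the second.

Scene one: there's no in-world source anywhere and no character hears it — underscore for the audience only → non-diegetic.
Scene two: from the moment Anders starts playing, the tune is being performed on a fiddle inside the story world and another character hears it → diegetic.

non-diegetic, diegetic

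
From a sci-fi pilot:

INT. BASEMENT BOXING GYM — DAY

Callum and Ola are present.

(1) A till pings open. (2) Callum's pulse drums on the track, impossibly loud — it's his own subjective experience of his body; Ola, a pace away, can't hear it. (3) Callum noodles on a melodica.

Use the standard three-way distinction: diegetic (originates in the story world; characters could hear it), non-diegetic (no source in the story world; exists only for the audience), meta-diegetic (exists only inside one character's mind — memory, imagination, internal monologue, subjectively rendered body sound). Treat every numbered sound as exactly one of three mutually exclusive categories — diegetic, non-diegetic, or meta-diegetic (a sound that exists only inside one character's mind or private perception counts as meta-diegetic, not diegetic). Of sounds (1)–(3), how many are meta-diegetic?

1

(1) is diegetic: a till is a real object/event in the scene's world.
(2) is meta-diegetic: it's Callum's internal bodily sensation rendered as sound; only Callum 'hears' it.
(3) is diegetic: the instrument and the performer are both in the scene.
Meta-diegetic: (2) — that's 1.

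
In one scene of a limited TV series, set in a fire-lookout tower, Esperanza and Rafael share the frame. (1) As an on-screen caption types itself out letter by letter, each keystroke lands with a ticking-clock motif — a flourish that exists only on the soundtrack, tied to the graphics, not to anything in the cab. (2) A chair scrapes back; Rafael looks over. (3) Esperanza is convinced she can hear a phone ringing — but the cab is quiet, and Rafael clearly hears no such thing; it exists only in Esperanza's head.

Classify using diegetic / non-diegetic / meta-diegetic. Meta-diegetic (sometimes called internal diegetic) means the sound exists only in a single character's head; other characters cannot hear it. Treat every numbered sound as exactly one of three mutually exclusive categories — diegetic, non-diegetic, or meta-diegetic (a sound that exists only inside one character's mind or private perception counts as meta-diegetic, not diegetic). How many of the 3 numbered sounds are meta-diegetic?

1

Sound (1): it accompanies on-screen graphics, not anything inside the story world, so non-diegetic.
(2) is diegetic: the sound comes from a chair physically present in the location.
(3) is meta-diegetic: subjective to Esperanza: the cab is silent and Rafael hears nothing.
So 1 of the 3 is meta-diegetic: (3).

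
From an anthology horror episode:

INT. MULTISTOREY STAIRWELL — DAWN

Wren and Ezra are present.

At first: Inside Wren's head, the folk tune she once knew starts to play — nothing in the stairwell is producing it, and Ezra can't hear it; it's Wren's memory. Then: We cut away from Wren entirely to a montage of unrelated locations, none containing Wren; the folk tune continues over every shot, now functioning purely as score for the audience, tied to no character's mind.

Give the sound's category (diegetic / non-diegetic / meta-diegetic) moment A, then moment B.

Moment A: the music lives inside Wren's mind alone; Ezra can't hear it → meta-diegetic.
Moment B: once it plays over shots Wren isn't in, detached from any character's subjectivity, it's conventional underscore → non-diegetic.

meta-diegetic, non-diegetic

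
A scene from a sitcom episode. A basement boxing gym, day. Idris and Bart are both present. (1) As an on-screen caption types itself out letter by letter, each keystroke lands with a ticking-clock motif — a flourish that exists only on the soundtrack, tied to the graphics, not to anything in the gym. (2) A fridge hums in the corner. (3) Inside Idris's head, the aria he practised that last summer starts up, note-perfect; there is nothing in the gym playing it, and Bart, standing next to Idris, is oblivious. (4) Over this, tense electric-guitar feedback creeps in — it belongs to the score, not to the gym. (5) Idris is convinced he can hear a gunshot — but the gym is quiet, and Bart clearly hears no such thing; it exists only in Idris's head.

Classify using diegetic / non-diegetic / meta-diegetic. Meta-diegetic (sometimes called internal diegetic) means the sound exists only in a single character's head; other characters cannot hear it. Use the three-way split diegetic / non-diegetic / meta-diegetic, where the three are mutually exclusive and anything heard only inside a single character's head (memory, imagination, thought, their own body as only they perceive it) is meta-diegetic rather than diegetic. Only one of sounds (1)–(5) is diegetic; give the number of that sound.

2

(1) is non-diegetic: sound married to a title/caption — outside the diegesis by definition.
(2) is diegetic: it's the actual ambient sound of the location.
Sound (3): it lives in Idris's subjectivity, not in the gym, so meta-diegetic.
(4) is non-diegetic: score with no on-screen or off-screen source; it exists for the audience alone.
(5) the sound is imagined by Idris; nothing in the story world is producing it and Bart can't hear it → meta-diegetic.
Only (2) is diegetic.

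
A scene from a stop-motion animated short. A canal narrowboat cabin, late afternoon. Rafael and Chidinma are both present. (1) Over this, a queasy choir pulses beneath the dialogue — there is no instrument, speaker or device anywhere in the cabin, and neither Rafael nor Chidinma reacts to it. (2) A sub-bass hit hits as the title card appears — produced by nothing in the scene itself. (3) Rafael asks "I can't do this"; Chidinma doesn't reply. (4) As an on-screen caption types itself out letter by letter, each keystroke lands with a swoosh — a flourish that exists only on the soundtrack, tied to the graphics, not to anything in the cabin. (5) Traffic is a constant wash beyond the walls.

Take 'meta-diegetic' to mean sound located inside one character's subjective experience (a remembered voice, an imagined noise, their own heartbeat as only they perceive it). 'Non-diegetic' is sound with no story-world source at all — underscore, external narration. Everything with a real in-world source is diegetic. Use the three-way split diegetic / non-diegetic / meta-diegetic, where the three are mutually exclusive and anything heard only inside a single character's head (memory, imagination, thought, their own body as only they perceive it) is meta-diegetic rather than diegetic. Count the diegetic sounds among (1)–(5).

Sound (1): it has no source in the story world and no character can hear it — it's underscore, so non-diegetic.
(2) is non-diegetic: nothing in the scene produces it; it's an accent added for the audience.
(3) is diegetic: on-screen dialogue — Rafael speaks and Chidinma is there to hear.
(4) the caption isn't part of the story world, so neither is the sound tied to it → non-diegetic.
(5) is diegetic: ambient/room sound belonging to the story's physical space.
So 2 of the 5 are diegetic: (3), (5).

2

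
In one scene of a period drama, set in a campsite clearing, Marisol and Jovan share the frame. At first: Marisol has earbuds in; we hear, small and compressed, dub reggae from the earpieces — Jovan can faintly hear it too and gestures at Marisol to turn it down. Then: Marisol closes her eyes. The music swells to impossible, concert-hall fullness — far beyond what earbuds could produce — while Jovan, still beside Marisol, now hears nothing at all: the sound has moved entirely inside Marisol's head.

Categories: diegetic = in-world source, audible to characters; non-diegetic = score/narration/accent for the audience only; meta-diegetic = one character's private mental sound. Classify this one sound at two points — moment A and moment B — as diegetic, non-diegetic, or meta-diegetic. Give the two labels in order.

diegetic, meta-diegetic

Moment A: the earbuds are a physical source both characters can hear → diegetic.
Moment B: the music now exists only as Marisol's subjective experience; Jovan can no longer hear it → meta-diegetic.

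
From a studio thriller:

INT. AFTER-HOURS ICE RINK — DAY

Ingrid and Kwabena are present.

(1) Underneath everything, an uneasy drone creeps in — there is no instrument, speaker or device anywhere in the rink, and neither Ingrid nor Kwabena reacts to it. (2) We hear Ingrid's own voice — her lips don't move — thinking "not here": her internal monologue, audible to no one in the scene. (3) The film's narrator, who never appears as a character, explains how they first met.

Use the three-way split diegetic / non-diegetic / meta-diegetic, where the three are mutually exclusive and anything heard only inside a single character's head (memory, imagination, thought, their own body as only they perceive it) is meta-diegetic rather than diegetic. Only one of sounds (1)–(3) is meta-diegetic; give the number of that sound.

(1) is non-diegetic: nothing in the rink produces it and the characters don't hear it — pure soundtrack.
(2) Ingrid's thought-voice: a private mental sound no other character can hear → meta-diegetic.
Sound (3): commentary laid over the scene from outside the fiction, so non-diegetic.
Only (2) is meta-diegetic.

2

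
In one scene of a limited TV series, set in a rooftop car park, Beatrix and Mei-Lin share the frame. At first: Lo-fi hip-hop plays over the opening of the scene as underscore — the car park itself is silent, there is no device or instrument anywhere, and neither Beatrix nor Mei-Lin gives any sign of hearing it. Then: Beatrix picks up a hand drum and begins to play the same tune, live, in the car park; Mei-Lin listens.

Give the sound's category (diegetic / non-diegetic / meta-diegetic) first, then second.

First: no in-world source exists and no character can hear it — underscore → non-diegetic.
Second: a hand drum is now a real source in the story world and the characters hear it → diegetic.

non-diegetic, diegetic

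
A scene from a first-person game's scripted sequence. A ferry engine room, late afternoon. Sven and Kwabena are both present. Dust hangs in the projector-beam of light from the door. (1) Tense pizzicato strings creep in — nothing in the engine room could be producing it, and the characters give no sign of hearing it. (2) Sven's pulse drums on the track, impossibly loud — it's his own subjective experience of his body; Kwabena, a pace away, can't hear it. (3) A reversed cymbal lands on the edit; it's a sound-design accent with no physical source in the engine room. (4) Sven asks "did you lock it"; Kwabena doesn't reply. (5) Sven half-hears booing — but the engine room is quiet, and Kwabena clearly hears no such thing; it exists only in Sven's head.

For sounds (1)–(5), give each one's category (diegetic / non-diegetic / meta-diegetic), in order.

non-diegetic, meta-diegetic, non-diegetic, diegetic, meta-diegetic

(1) is non-diegetic: it has no source in the story world and no character can hear it — it's underscore.
(2) is meta-diegetic: point-of-audition from inside Sven's body; not a sound in the room.
(3) is non-diegetic: nothing in the scene produces it; it's an accent added for the audience.
(4) is diegetic: Sven is a character speaking aloud in the scene.
(5) is meta-diegetic: the sound is imagined by Sven; nothing in the story world is producing it and Kwabena can't hear it.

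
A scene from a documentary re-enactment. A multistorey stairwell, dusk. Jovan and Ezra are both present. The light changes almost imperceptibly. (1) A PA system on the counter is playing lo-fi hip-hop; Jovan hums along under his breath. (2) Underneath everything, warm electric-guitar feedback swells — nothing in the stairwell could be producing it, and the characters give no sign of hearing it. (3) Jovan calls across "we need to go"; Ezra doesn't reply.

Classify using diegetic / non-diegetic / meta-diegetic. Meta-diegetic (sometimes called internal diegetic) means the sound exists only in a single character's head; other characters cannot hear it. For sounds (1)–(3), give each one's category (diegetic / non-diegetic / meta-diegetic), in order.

(1) is diegetic: a PA system is a physical source in the scene and Jovan reacts to it.
(2) is non-diegetic: it has no source in the story world and no character can hear it — it's underscore.
(3) on-screen dialogue — Jovan speaks and Ezra is there to hear → diegetic.

diegetic, non-diegetic, diegetic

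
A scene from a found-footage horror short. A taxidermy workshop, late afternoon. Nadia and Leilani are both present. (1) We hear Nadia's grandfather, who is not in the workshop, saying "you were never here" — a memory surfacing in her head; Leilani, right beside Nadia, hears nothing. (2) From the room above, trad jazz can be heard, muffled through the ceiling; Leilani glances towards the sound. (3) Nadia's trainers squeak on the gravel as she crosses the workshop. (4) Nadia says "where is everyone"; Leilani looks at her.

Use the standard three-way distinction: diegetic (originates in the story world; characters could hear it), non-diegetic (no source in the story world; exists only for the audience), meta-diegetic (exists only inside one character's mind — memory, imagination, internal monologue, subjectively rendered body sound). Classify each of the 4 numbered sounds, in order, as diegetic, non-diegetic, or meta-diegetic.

meta-diegetic, diegetic, diegetic, diegetic

(1) it's Nadia's recollection rendered as sound; the other character can't hear it → meta-diegetic.
(2) the music has an off-screen but real-world source and a character hears it → diegetic.
(3) a character's body making contact with the set — an in-world sound → diegetic.
Sound (4): spoken by a character present in the story world, so diegetic.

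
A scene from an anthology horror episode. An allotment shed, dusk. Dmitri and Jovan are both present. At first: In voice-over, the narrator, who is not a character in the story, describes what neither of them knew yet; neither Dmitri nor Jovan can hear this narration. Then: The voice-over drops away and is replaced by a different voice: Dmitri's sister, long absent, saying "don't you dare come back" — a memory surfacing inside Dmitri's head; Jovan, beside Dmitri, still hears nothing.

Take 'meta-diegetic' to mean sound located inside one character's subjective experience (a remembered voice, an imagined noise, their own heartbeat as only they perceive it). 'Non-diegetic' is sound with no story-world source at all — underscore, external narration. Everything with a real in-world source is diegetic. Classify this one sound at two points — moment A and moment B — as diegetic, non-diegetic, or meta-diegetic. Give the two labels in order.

Moment A: the external narrator addresses only the audience — outside the story world → non-diegetic.
Moment B: the replacement voice is a memory inside Dmitri's mind specifically → meta-diegetic.

non-diegetic, meta-diegetic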